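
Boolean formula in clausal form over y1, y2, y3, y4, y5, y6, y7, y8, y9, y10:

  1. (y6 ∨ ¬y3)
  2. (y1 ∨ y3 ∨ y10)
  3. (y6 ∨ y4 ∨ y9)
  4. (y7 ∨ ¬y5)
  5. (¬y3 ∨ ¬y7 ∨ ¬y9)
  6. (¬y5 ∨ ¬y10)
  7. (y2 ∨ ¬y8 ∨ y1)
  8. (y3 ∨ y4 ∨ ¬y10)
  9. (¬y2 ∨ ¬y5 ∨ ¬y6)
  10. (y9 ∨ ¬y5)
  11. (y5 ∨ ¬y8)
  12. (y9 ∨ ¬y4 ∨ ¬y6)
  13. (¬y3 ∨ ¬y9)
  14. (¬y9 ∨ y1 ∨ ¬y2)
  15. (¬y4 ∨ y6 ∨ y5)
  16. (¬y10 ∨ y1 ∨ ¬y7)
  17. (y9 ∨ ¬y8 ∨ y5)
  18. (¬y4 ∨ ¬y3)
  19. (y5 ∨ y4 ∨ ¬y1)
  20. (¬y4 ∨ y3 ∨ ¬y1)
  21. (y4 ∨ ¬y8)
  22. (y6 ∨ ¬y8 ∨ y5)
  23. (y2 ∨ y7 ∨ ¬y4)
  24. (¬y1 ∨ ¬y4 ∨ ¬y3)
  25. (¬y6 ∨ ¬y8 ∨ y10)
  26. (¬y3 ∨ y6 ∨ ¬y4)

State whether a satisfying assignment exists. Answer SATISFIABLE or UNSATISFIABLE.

SATISFIABLE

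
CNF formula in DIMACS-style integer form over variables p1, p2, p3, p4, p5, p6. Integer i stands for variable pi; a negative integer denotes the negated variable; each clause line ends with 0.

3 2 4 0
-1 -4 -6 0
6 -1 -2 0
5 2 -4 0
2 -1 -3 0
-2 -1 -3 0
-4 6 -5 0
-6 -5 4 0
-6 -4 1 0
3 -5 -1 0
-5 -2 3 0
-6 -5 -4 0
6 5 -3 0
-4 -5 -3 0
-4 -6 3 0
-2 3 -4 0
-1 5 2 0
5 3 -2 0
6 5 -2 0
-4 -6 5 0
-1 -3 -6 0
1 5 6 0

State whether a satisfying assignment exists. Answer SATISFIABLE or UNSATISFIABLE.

SATISFIABLE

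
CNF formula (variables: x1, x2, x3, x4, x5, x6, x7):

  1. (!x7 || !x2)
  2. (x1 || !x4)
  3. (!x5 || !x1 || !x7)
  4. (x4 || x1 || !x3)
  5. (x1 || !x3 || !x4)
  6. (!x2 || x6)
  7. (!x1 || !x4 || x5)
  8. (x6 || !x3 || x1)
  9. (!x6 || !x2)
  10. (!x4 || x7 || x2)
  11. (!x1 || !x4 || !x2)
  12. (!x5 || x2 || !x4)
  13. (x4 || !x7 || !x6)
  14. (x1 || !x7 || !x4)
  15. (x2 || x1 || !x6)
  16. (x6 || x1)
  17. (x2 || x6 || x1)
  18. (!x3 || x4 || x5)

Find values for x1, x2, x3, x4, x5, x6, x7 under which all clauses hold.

x1=T, x2=F, x3=T, x4=F, x5=T, x6=T, x7=F

Check each clause:
  1. (!x7 || !x2) — !x7 is true.
  2. (x1 || !x4) — x1 is true.
  3. (!x1 || !x7 || !x5) — !x7 is true.
  4. (x4 || x1 || !x3) — x1 is true.
  5. (!x3 || x1 || !x4) — x1 is true.
  6. (!x2 || x6) — !x2 is true.
  7. (x5 || !x4 || !x1) — !x4 is true.
  8. (x1 || x6 || !x3) — x1 is true.
  9. (!x2 || !x6) — !x2 is true.
  10. (x7 || !x4 || x2) — !x4 is true.
  11. (!x2 || !x4 || !x1) — !x4 is true.
  12. (x2 || !x5 || !x4) — !x4 is true.
  13. (x4 || !x7 || !x6) — !x7 is true.
  14. (!x7 || !x4 || x1) — !x7 is true.
  15. (x1 || !x6 || x2) — x1 is true.
  16. (x1 || x6) — x1 is true.
  17. (x6 || x2 || x1) — x1 is true.
  18. (x4 || x5 || !x3) — x5 is true.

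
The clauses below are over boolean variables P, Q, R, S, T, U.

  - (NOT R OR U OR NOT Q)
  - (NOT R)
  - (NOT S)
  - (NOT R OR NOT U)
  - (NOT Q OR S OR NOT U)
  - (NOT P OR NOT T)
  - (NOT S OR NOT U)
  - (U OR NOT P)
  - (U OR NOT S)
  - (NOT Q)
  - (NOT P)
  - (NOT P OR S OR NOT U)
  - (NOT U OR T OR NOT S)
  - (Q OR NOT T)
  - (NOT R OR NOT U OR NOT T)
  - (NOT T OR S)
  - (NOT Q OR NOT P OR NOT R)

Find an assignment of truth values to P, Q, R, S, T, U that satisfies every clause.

P=0, Q=0, R=0, S=0, T=0, U=1

(NOT R) is a unit clause, so R = False.
The clause (NOT S) is unit: S must be False.
Unit propagation: (NOT Q) forces Q = False.
The clause (NOT P) is unit: P must be False.
Unit propagation: (NOT T) forces T = False.
U is now unconstrained; take U = True.
Check each clause:
  1. (NOT Q OR U OR NOT R) — NOT R is true.
  2. (NOT R) — NOT R is true.
  3. (NOT S) — NOT S is true.
  4. (NOT R OR NOT U) — NOT R is true.
  5. (NOT U OR S OR NOT Q) — NOT Q is true.
  6. (NOT P OR NOT T) — NOT T is true.
  7. (NOT U OR NOT S) — NOT S is true.
  8. (NOT P OR U) — U is true.
  9. (NOT S OR U) — NOT S is true.
  10. (NOT Q) — NOT Q is true.
  11. (NOT P) — NOT P is true.
  12. (NOT P OR S OR NOT U) — NOT P is true.
  13. (NOT U OR T OR NOT S) — NOT S is true.
  14. (NOT T OR Q) — NOT T is true.
  15. (NOT R OR NOT T OR NOT U) — NOT T is true.
  16. (S OR NOT T) — NOT T is true.
  17. (NOT Q OR NOT R OR NOT P) — NOT R is true.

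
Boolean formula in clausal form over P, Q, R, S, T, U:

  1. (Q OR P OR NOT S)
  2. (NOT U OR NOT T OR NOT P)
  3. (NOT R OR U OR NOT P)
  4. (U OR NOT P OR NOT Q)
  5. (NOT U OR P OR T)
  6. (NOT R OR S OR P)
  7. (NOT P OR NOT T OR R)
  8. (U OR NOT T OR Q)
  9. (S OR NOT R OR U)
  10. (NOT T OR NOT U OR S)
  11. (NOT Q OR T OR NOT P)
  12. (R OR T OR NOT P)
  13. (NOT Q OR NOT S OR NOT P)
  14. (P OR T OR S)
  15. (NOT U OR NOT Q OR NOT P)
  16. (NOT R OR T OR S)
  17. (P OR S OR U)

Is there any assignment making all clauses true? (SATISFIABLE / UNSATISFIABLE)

SATISFIABLE

Try P = False.
Set Q = True and propagate.
Try R = True.
  then S is forced to True.
For the remaining variables, T = False, U = False works.
So P=F  Q=T  R=T  S=T  T=F  U=F is a satisfying assignment.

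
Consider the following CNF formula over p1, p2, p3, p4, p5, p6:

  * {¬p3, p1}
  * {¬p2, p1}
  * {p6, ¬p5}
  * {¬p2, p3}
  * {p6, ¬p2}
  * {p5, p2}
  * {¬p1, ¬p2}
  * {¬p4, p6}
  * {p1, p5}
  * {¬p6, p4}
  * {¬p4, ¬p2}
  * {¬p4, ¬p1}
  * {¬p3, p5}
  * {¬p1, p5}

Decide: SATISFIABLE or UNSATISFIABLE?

Try p1 = False.
  then p3 is forced to False.
  then p2 is forced to False.
  then p5 is forced to True.
  then p6 is forced to True.
  then p4 is forced to True.
So p1=False, p2=False, p3=False, p4=True, p5=True, p6=True is a satisfying assignment.

SATISFIABLE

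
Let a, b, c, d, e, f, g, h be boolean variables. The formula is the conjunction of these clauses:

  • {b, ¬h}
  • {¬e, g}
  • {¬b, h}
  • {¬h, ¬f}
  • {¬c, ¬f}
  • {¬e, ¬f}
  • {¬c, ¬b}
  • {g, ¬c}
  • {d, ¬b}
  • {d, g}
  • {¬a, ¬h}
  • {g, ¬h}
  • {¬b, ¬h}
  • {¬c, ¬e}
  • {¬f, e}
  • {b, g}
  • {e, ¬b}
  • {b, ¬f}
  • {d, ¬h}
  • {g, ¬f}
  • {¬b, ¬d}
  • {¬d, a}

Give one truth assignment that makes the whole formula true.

a = T  b = F  c = F  d = T  e = T  f = F  g = T  h = F

c occurs only negated in the remaining clauses — set c = False.
f occurs only negated in the remaining clauses — set f = False.
Try a = True.
  then h is forced to False.
  then b is forced to False.
  then g is forced to True.
d, e are now unconstrained; take d = True, e = True.
Every clause has at least one true literal under this assignment.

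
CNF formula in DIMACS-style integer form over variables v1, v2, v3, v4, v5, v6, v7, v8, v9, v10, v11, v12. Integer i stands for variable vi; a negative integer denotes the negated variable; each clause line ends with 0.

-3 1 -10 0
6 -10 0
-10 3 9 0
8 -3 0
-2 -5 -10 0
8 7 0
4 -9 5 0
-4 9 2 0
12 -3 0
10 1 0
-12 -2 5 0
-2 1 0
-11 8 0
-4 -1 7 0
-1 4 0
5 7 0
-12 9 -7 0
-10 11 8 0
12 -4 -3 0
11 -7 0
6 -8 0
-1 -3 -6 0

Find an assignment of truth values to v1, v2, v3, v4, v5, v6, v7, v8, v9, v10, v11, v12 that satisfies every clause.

v1 = T, v2 = T, v3 = F, v4 = T, v5 = F, v6 = T, v7 = T, v8 = T, v9 = T, v10 = F, v11 = T, v12 = F

Branch on v1: take v1 = True.
  then v4 is forced to True.
  then v7 is forced to True.
  then v11 is forced to True.
  then v8 is forced to True.
  then v6 is forced to True.
  then v3 is forced to False.
Branch on v2: take v2 = True.
Try v5 = False.
  then v12 is forced to False.
The remaining clauses are satisfied by v9 = True, v10 = False.
Check each clause:
  1. (~v3 | v1 | ~v10) — v1 is true.
  2. (v6 | ~v10) — ~v10 is true.
  3. (~v10 | v3 | v9) — v9 is true.
  4. (~v3 | v8) — v8 is true.
  5. (~v10 | ~v5 | ~v2) — ~v5 is true.
  6. (v7 | v8) — v8 is true.
  7. (~v9 | v4 | v5) — v4 is true.
  8. (~v4 | v2 | v9) — v9 is true.
  9. (~v3 | v12) — ~v3 is true.
  10. (v1 | v10) — v1 is true.
  11. (~v12 | ~v2 | v5) — ~v12 is true.
  12. (~v2 | v1) — v1 is true.
  13. (~v11 | v8) — v8 is true.
  14. (~v1 | v7 | ~v4) — v7 is true.
  15. (v4 | ~v1) — v4 is true.
  16. (v7 | v5) — v7 is true.
  17. (v9 | ~v7 | ~v12) — v9 is true.
  18. (v11 | ~v10 | v8) — v8 is true.
  19. (v12 | ~v4 | ~v3) — ~v3 is true.
  20. (v11 | ~v7) — v11 is true.
  21. (~v8 | v6) — v6 is true.
  22. (~v1 | ~v6 | ~v3) — ~v3 is true.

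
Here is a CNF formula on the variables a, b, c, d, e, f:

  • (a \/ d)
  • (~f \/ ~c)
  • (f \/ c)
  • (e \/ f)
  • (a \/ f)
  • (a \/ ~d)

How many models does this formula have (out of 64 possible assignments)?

Case analysis on f and a:
  f=1, a=1: forces c=0; b, d, e free → 2^3 = 8.
  f=1, a=0: a clause becomes empty — 0.
  f=0, a=1: remaining (b,c,d,e) ∈ {(0,1,0,1); (0,1,1,1); (1,1,0,1); (1,1,1,1)} — 4.
  f=0, a=0: a clause becomes empty — 0.
Total: 8 + 0 + 4 + 0 = 12.

12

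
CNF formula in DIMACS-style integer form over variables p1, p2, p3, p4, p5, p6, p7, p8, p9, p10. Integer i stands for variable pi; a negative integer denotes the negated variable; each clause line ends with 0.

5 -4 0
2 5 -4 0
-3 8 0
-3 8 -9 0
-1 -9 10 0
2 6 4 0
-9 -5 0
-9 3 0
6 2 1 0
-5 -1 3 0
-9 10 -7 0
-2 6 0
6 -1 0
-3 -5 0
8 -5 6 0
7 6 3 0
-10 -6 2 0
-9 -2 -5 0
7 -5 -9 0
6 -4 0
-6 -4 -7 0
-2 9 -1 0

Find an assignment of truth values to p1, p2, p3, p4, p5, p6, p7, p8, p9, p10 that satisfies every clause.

p1 = F, p2 = T, p3 = F, p4 = F, p5 = T, p6 = T, p7 = T, p8 = T, p9 = F, p10 = F

Pure literal: p8 appears only positively; assign p8 = True.
Branch on p1: take p1 = False.
Set p2 = True and propagate.
  then p6 is forced to True.
Try p3 = False.
  then p9 is forced to False.
For the remaining variables, p4 = False, p5 = True, p7 = True, p10 = False works.
Check each clause:
  1. {¬p4, p5} — ¬p4 is true.
  2. {p5, ¬p4, p2} — p2 is true.
  3. {¬p3, p8} — p8 is true.
  4. {p8, ¬p3, ¬p9} — p8 is true.
  5. {¬p9, p10, ¬p1} — ¬p1 is true.
  6. {p6, p2, p4} — p2 is true.
  7. {¬p9, ¬p5} — ¬p9 is true.
  8. {p3, ¬p9} — ¬p9 is true.
  9. {p1, p2, p6} — p2 is true.
  10. {p3, ¬p1, ¬p5} — ¬p1 is true.
  11. {¬p9, p10, ¬p7} — ¬p9 is true.
  12. {p6, ¬p2} — p6 is true.
  13. {¬p1, p6} — p6 is true.
  14. {¬p3, ¬p5} — ¬p3 is true.
  15. {¬p5, p8, p6} — p8 is true.
  16. {p7, p6, p3} — p6 is true.
  17. {p2, ¬p6, ¬p10} — p2 is true.
  18. {¬p9, ¬p5, ¬p2} — ¬p9 is true.
  19. {p7, ¬p5, ¬p9} — ¬p9 is true.
  20. {p6, ¬p4} — ¬p4 is true.
  21. {¬p7, ¬p4, ¬p6} — ¬p4 is true.
  22. {¬p1, p9, ¬p2} — ¬p1 is true.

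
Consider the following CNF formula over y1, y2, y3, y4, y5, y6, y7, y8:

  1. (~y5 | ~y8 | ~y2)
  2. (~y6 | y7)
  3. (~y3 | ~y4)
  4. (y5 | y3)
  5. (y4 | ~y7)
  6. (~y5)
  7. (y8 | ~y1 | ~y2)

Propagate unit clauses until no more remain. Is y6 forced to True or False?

False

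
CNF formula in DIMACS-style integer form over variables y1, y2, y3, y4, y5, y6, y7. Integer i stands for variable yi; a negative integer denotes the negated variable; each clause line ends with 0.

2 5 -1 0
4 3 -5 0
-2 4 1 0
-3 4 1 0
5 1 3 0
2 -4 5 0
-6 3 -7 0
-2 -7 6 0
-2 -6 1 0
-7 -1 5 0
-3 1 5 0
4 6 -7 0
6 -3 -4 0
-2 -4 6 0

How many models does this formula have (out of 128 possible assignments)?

25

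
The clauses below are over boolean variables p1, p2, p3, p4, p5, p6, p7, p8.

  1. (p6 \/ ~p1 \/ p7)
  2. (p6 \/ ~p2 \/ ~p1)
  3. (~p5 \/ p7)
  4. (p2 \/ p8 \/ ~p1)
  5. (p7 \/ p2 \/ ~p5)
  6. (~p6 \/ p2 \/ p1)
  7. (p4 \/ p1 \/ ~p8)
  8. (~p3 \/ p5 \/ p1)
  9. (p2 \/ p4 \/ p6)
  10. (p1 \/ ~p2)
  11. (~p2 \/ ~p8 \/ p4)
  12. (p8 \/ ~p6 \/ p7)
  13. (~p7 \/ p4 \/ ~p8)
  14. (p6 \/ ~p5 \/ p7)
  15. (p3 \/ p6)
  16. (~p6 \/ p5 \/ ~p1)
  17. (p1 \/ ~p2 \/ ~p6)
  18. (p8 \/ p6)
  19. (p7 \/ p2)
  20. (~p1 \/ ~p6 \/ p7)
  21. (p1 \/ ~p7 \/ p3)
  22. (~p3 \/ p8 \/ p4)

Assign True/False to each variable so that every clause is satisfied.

p4 occurs only positively in the remaining clauses — set p4 = True.
Try p1 = True.
Set p2 = False and propagate.
  then p8 is forced to True.
  then p7 is forced to True.
The remaining clauses are satisfied by p3 = True, p5 = True, p6 = True.
Every clause has at least one true literal under this assignment.

p1=True, p2=False, p3=True, p4=True, p5=True, p6=True, p7=True, p8=True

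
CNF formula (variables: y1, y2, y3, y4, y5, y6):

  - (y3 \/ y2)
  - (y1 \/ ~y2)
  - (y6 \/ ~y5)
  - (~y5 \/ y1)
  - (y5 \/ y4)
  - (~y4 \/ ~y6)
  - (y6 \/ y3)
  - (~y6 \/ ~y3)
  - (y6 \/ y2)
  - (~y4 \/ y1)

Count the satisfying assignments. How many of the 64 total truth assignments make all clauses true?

Satisfying assignments:
  y1=T y2=T y3=F y4=F y5=T y6=T
  y1=T y2=T y3=T y4=T y5=F y6=F
That's 2 in total.

2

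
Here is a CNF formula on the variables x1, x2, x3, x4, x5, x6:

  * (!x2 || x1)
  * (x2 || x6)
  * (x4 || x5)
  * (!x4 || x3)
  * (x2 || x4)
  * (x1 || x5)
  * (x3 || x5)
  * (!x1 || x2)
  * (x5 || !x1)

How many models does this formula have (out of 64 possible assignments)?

7

Satisfying assignments:
  x1=0 x2=0 x3=1 x4=1 x5=1 x6=1
  x1=1 x2=1 x3=0 x4=0 x5=1 x6=0
  x1=1 x2=1 x3=0 x4=0 x5=1 x6=1
  x1=1 x2=1 x3=1 x4=0 x5=1 x6=0
  x1=1 x2=1 x3=1 x4=0 x5=1 x6=1
  x1=1 x2=1 x3=1 x4=1 x5=1 x6=0
  x1=1 x2=1 x3=1 x4=1 x5=1 x6=1
Count: 7.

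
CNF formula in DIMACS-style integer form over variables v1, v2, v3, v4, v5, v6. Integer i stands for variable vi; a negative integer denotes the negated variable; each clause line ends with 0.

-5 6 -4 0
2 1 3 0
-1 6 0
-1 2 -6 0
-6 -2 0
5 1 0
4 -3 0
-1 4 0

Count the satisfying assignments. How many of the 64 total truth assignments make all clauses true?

Satisfying assignments:
  v1=F v2=F v3=T v4=T v5=T v6=T
  v1=F v2=T v3=F v4=F v5=T v6=F
That's 2 in total.

2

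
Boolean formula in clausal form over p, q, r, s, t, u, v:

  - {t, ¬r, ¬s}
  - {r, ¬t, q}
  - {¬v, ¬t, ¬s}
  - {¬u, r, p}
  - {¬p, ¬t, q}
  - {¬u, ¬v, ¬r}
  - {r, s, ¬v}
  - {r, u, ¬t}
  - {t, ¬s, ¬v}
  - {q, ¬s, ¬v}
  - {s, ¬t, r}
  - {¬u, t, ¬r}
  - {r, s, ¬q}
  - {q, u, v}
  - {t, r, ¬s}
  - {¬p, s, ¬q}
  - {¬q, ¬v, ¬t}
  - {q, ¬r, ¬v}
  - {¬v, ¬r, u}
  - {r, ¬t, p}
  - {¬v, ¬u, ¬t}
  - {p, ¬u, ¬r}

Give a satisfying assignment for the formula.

Branch on p: take p = True.
The remaining clauses are satisfied by q = False, r = False, s = False, t = False, u = True, v = False.
Every clause has at least one true literal under this assignment.

p = 1, q = 0, r = 0, s = 0, t = 0, u = 1, v = 0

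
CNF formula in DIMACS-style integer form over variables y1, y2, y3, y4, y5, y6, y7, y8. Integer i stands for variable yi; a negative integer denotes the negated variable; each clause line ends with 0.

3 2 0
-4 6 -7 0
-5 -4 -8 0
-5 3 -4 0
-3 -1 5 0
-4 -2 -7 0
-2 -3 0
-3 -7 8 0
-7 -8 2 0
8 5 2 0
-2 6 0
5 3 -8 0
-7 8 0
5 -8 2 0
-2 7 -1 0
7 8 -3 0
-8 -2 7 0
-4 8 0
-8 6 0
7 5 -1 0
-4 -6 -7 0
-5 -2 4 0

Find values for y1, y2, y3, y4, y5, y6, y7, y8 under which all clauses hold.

y1 = 0, y2 = 0, y3 = 1, y4 = 0, y5 = 1, y6 = 1, y7 = 0, y8 = 1

y1 occurs only negated in the remaining clauses — set y1 = False.
Try y2 = False.
  then y3 is forced to True.
Set y4 = False and propagate.
Set y5 = True and propagate.
For the remaining variables, y6 = True, y7 = False, y8 = True works.
Every clause has at least one true literal under this assignment.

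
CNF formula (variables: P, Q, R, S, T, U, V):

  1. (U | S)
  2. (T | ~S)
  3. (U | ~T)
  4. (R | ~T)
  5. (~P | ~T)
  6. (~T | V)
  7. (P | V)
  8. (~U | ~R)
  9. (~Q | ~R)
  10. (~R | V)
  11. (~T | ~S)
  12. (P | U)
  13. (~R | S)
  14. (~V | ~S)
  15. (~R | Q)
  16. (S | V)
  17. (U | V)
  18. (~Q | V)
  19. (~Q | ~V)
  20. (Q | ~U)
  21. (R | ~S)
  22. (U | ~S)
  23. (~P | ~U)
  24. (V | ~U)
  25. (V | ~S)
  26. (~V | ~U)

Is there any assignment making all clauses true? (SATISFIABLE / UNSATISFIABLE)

UNSATISFIABLE

V = True:
  propagation gives S=False, U=True; an empty clause results — contradiction.
V = False:
  propagation gives T=False, S=False; an empty clause results — contradiction.
Every branch closes, so no satisfying assignment exists.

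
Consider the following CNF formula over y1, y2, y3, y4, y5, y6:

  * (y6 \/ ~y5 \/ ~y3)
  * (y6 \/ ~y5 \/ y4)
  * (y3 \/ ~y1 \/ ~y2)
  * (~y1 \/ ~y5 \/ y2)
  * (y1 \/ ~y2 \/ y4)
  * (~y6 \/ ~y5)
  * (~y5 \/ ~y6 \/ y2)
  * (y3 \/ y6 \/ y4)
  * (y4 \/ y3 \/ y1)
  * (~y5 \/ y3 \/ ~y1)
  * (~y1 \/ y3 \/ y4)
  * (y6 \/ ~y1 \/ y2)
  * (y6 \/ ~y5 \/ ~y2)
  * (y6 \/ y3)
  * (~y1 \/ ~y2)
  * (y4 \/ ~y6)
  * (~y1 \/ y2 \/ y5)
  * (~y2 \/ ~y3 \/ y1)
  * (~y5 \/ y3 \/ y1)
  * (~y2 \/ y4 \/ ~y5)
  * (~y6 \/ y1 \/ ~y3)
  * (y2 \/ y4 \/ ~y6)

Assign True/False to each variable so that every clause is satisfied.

y1=False, y2=True, y3=False, y4=True, y5=False, y6=True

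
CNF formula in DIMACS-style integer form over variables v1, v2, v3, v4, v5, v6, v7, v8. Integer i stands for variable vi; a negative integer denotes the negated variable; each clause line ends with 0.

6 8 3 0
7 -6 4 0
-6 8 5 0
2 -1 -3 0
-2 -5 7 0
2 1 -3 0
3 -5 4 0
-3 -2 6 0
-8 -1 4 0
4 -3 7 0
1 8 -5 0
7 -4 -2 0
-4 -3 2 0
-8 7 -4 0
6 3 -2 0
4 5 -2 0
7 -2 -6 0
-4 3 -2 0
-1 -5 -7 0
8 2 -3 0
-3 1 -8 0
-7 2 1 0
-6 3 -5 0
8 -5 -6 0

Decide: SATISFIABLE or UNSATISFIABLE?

SATISFIABLE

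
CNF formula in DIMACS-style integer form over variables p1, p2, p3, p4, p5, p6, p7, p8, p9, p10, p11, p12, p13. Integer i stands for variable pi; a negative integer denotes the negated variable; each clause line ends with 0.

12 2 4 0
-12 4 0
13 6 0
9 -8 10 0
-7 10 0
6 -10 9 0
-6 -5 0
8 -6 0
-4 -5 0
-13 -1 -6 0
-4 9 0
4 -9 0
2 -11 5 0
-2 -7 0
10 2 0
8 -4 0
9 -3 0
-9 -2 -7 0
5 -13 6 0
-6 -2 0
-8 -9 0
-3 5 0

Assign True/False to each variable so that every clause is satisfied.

p1=1, p2=1, p3=0, p4=0, p5=1, p6=0, p7=0, p8=0, p9=0, p10=0, p11=0, p12=0, p13=1

Pure literal: p3 appears only negated; assign p3 = False.
Pure literal: p7 appears only negated; assign p7 = False.
Set p1 = True and propagate.
Set p2 = True and propagate.
  then p6 is forced to False.
  then p13 is forced to True.
  then p5 is forced to True.
  then p4 is forced to False.
  then p12 is forced to False.
  then p9 is forced to False.
  then p10 is forced to False.
  then p8 is forced to False.
p11 is now unconstrained; take p11 = False.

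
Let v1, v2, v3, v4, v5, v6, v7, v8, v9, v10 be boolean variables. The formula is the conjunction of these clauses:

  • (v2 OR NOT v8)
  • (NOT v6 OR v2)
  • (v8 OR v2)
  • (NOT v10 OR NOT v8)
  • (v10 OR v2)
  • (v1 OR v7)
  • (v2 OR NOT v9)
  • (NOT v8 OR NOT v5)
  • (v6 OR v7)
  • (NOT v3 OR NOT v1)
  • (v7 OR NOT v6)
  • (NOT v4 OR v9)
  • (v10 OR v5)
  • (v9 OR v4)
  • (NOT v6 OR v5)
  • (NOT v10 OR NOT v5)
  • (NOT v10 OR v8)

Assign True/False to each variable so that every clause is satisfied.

v2 occurs only positively in the remaining clauses — set v2 = True.
Pure literal: v3 appears only negated; assign v3 = False.
Branch on v1: take v1 = True.
Branch on v4: take v4 = False.
  then v9 is forced to True.
The remaining clauses are satisfied by v5 = True, v6 = True, v7 = True, v8 = False, v10 = False.

v1 = True  v2 = True  v3 = False  v4 = False  v5 = True  v6 = True  v7 = True  v8 = False  v9 = True  v10 = False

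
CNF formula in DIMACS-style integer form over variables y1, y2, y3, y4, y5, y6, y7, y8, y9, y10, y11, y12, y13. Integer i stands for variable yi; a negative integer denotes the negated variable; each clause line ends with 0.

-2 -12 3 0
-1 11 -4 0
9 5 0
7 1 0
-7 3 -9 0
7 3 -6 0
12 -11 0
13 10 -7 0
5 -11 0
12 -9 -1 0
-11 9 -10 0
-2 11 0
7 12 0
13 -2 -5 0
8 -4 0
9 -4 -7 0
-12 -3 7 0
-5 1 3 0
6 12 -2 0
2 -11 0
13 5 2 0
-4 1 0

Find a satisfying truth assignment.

y1 = True, y2 = False, y3 = False, y4 = False, y5 = True, y6 = False, y7 = False, y8 = True, y9 = True, y10 = False, y11 = False, y12 = True, y13 = False

Check each clause:
  1. (NOT y2 OR NOT y12 OR y3) — NOT y2 is true.
  2. (y11 OR NOT y1 OR NOT y4) — NOT y4 is true.
  3. (y5 OR y9) — y9 is true.
  4. (y7 OR y1) — y1 is true.
  5. (NOT y9 OR y3 OR NOT y7) — NOT y7 is true.
  6. (NOT y6 OR y3 OR y7) — NOT y6 is true.
  7. (NOT y11 OR y12) — y12 is true.
  8. (y10 OR y13 OR NOT y7) — NOT y7 is true.
  9. (y5 OR NOT y11) — NOT y11 is true.
  10. (NOT y9 OR y12 OR NOT y1) — y12 is true.
  11. (NOT y10 OR y9 OR NOT y11) — y9 is true.
  12. (y11 OR NOT y2) — NOT y2 is true.
  13. (y12 OR y7) — y12 is true.
  14. (NOT y2 OR y13 OR NOT y5) — NOT y2 is true.
  15. (y8 OR NOT y4) — y8 is true.
  16. (NOT y4 OR y9 OR NOT y7) — y9 is true.
  17. (y7 OR NOT y12 OR NOT y3) — NOT y3 is true.
  18. (y3 OR y1 OR NOT y5) — y1 is true.
  19. (NOT y2 OR y6 OR y12) — y12 is true.
  20. (y2 OR NOT y11) — NOT y11 is true.
  21. (y13 OR y5 OR y2) — y5 is true.
  22. (NOT y4 OR y1) — y1 is true.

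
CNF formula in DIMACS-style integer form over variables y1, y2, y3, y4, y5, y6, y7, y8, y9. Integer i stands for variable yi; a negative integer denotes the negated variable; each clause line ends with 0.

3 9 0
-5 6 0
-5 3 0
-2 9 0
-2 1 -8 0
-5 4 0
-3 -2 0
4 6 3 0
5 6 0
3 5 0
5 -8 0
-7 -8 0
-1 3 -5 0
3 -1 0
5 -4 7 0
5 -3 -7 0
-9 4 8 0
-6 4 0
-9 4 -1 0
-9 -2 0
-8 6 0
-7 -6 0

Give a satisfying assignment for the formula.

y1 = True, y2 = False, y3 = True, y4 = True, y5 = True, y6 = True, y7 = False, y8 = False, y9 = False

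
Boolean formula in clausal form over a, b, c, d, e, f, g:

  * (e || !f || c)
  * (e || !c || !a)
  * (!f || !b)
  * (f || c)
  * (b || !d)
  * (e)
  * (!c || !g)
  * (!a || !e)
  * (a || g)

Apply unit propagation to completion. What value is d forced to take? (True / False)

(e) is a unit clause: e = True.
(!e || !a) with e = True leaves only !a, so a = False.
In (g || a), a is now false; g must hold, so g = True.
From (!c || !g) and g = True: c = False.
In (c || f), c is now false; f must hold, so f = True.
From (!f || !b) and f = True: b = False.
In (b || !d), b is now false; !d must hold, so d = False.

False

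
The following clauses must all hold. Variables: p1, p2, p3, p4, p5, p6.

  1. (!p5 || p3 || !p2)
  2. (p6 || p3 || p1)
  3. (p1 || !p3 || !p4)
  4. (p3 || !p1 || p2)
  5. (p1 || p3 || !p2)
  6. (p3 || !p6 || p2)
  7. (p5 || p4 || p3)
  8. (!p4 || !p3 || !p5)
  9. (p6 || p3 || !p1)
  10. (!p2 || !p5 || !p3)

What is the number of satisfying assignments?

Case analysis on p3 and p1:
  p3=1, p1=1: p6 free; 5 ways for (p2,p4,p5) × 2^1 = 10.
  p3=1, p1=0: p6 free; 3 ways for (p2,p4,p5) × 2^1 = 6.
  p3=0, p1=1: remaining (p2,p4,p5,p6) ∈ {(1,1,0,1)} — 1.
  p3=0, p1=0: a clause becomes empty — 0.
Total: 10 + 6 + 1 + 0 = 17.

17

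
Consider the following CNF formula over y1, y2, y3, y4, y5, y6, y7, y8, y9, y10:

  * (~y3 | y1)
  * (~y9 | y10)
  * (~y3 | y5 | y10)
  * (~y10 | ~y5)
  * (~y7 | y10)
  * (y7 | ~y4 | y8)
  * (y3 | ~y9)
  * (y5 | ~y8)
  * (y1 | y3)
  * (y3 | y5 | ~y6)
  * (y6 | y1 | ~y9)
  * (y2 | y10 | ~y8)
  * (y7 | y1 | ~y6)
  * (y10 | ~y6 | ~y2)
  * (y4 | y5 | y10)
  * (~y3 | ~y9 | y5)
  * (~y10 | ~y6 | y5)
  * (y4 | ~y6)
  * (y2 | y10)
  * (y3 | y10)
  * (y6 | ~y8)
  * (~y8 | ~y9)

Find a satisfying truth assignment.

Pure literal: y1 appears only positively; assign y1 = True.
y9 occurs only negated in the remaining clauses — set y9 = False.
Try y2 = False.
  then y10 is forced to True.
  then y5 is forced to False.
  then y8 is forced to False.
  then y6 is forced to False.
Try y4 = True.
  then y7 is forced to True.
y3 is now unconstrained; take y3 = True.

y1=T, y2=F, y3=T, y4=T, y5=F, y6=F, y7=T, y8=F, y9=F, y10=T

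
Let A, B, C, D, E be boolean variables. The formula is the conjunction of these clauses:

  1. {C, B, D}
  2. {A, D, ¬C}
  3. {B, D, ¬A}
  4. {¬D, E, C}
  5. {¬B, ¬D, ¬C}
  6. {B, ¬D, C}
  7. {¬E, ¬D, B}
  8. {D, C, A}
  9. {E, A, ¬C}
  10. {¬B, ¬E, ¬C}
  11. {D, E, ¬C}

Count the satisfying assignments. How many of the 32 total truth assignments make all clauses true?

The models are:
  A=0 B=1 C=0 D=1 E=1
  A=1 B=0 C=1 D=1 E=0
  A=1 B=1 C=0 D=0 E=0
  A=1 B=1 C=0 D=0 E=1
  A=1 B=1 C=0 D=1 E=1
Count: 5.

5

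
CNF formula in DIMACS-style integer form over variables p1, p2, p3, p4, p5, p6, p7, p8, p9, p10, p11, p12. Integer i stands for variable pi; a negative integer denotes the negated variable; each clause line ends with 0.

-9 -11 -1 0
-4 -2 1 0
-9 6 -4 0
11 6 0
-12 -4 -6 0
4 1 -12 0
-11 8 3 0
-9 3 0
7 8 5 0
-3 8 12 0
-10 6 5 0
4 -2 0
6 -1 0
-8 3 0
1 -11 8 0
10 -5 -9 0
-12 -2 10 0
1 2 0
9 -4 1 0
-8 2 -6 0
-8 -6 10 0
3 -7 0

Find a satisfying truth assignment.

p1=True, p2=True, p3=True, p4=True, p5=False, p6=True, p7=True, p8=True, p9=False, p10=True, p11=False, p12=False

Branch on p1: take p1 = True.
  then p6 is forced to True.
Try p2 = True.
  then p4 is forced to True.
  then p12 is forced to False.
The remaining clauses are satisfied by p3 = True, p5 = False, p7 = True, p8 = True, p9 = False, p10 = True, p11 = False.
Check each clause:
  1. (!p11 || !p9 || !p1) — !p11 is true.
  2. (p1 || !p4 || !p2) — p1 is true.
  3. (!p9 || p6 || !p4) — p6 is true.
  4. (p11 || p6) — p6 is true.
  5. (!p6 || !p4 || !p12) — !p12 is true.
  6. (!p12 || p1 || p4) — p1 is true.
  7. (p3 || p8 || !p11) — p8 is true.
  8. (!p9 || p3) — p3 is true.
  9. (p7 || p5 || p8) — p8 is true.
  10. (!p3 || p8 || p12) — p8 is true.
  11. (p5 || p6 || !p10) — p6 is true.
  12. (p4 || !p2) — p4 is true.
  13. (!p1 || p6) — p6 is true.
  14. (!p8 || p3) — p3 is true.
  15. (p1 || p8 || !p11) — p8 is true.
  16. (p10 || !p9 || !p5) — p10 is true.
  17. (!p12 || p10 || !p2) — p10 is true.
  18. (p2 || p1) — p1 is true.
  19. (!p4 || p9 || p1) — p1 is true.
  20. (p2 || !p8 || !p6) — p2 is true.
  21. (p10 || !p6 || !p8) — p10 is true.
  22. (!p7 || p3) — p3 is true.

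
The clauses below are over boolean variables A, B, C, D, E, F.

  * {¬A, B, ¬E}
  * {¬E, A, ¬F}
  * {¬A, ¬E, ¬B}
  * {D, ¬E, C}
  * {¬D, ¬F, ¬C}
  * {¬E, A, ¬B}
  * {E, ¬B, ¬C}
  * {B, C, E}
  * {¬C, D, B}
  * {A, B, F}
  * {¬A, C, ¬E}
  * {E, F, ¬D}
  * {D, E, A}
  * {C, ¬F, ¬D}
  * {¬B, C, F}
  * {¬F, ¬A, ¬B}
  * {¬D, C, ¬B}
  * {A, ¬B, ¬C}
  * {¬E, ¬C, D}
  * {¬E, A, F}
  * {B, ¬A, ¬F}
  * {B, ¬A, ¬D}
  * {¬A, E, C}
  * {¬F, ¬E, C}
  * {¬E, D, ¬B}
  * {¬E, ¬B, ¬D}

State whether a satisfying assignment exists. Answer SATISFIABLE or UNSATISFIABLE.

UNSATISFIABLE

E = True:
  B = True:
    propagation gives A=False; an empty clause results — contradiction.
  B = False:
    propagation gives A=False, F=False; an empty clause results — contradiction.
E = False:
  B = True:
    propagation gives C=False, F=True, D=False, A=True; an empty clause results — contradiction.
  B = False:
    propagation gives C=True, D=True, F=False; an empty clause results — contradiction.
Every branch closes, so no satisfying assignment exists.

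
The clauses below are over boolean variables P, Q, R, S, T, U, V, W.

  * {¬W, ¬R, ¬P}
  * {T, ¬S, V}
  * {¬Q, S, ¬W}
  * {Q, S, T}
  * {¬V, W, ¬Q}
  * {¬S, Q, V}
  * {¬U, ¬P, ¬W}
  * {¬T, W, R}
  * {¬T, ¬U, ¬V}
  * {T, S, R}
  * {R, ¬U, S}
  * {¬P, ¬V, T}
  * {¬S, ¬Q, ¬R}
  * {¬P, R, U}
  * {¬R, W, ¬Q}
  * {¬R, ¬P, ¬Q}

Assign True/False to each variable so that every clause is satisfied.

P = T, Q = F, R = T, S = F, T = T, U = T, V = F, W = F

Try P = True.
Try Q = False.
Set R = True and propagate.
  then W is forced to False.
The remaining clauses are satisfied by S = False, T = True, U = True, V = False.
Every clause has at least one true literal under this assignment.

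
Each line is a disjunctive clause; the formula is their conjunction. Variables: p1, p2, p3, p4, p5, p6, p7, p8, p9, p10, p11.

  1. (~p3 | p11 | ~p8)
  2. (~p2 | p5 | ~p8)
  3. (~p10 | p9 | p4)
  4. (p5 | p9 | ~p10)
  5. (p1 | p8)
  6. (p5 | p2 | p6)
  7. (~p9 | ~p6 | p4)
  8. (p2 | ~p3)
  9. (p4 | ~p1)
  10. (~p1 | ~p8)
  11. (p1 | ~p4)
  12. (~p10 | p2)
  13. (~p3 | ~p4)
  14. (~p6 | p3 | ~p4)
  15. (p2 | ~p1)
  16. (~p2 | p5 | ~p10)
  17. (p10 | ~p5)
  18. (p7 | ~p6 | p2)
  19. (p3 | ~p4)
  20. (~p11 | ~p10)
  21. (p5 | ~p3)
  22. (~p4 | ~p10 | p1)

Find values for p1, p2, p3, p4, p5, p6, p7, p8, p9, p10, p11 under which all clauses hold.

Try p1 = False.
  then p8 is forced to True.
  then p4 is forced to False.
For the remaining variables, p2 = True, p3 = False, p5 = True, p6 = False, p7 = False, p9 = True, p10 = True, p11 = False works.
Check each clause:
  1. (~p3 | p11 | ~p8) — ~p3 is true.
  2. (p5 | ~p8 | ~p2) — p5 is true.
  3. (p4 | p9 | ~p10) — p9 is true.
  4. (~p10 | p5 | p9) — p9 is true.
  5. (p8 | p1) — p8 is true.
  6. (p6 | p5 | p2) — p2 is true.
  7. (~p6 | ~p9 | p4) — ~p6 is true.
  8. (p2 | ~p3) — p2 is true.
  9. (~p1 | p4) — ~p1 is true.
  10. (~p8 | ~p1) — ~p1 is true.
  11. (p1 | ~p4) — ~p4 is true.
  12. (~p10 | p2) — p2 is true.
  13. (~p4 | ~p3) — ~p4 is true.
  14. (p3 | ~p4 | ~p6) — ~p6 is true.
  15. (~p1 | p2) — p2 is true.
  16. (~p10 | ~p2 | p5) — p5 is true.
  17. (~p5 | p10) — p10 is true.
  18. (p7 | p2 | ~p6) — p2 is true.
  19. (~p4 | p3) — ~p4 is true.
  20. (~p10 | ~p11) — ~p11 is true.
  21. (~p3 | p5) — ~p3 is true.
  22. (~p10 | p1 | ~p4) — ~p4 is true.

p1=F, p2=T, p3=F, p4=F, p5=T, p6=F, p7=F, p8=T, p9=T, p10=T, p11=F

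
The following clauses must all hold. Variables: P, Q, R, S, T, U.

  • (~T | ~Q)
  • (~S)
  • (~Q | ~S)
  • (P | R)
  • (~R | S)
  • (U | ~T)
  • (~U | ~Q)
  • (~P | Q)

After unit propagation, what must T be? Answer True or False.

Unit clause (~S) sets S = False.
(S | ~R): since S = False, the clause reduces to (~R). R = False.
(R | P): since R = False, the clause reduces to (P). P = True.
From (Q | ~P) and P = True: Q = True.
(~T | ~Q): since Q = True, the clause reduces to (~T). T = False.

False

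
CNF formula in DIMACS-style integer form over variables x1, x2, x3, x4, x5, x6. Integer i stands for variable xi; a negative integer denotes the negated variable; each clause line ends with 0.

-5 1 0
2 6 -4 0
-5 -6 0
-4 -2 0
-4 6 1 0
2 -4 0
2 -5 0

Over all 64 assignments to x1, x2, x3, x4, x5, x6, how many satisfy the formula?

Case analysis on x2 and x4:
  x2=1, x4=1: a clause becomes empty — 0.
  x2=1, x4=0: x3 free; 5 ways for (x1,x5,x6) × 2^1 = 10.
  x2=0, x4=1: a clause becomes empty — 0.
  x2=0, x4=0: forces x5=0; x1, x3, x6 free → 2^3 = 8.
Total: 0 + 10 + 0 + 8 = 18.

18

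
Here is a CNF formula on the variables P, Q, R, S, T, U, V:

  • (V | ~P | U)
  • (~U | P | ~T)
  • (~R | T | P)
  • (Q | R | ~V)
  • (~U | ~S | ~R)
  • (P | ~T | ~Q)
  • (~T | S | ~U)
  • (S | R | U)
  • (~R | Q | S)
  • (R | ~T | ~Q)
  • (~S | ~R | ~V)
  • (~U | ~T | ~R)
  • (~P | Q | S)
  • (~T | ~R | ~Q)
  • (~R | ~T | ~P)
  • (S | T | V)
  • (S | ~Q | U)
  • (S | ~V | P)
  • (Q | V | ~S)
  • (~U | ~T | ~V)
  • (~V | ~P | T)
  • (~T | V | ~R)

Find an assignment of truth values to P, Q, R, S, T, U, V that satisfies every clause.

P=0, Q=1, R=0, S=1, T=0, U=1, V=0

Check each clause:
  1. (U | V | ~P) — ~P is true.
  2. (P | ~T | ~U) — ~T is true.
  3. (~R | T | P) — ~R is true.
  4. (~V | Q | R) — ~V is true.
  5. (~U | ~R | ~S) — ~R is true.
  6. (P | ~Q | ~T) — ~T is true.
  7. (~U | S | ~T) — ~T is true.
  8. (R | U | S) — S is true.
  9. (S | Q | ~R) — Q is true.
  10. (R | ~T | ~Q) — ~T is true.
  11. (~R | ~V | ~S) — ~V is true.
  12. (~T | ~R | ~U) — ~T is true.
  13. (S | Q | ~P) — Q is true.
  14. (~Q | ~T | ~R) — ~T is true.
  15. (~P | ~T | ~R) — ~T is true.
  16. (V | S | T) — S is true.
  17. (U | ~Q | S) — S is true.
  18. (~V | P | S) — ~V is true.
  19. (~S | V | Q) — Q is true.
  20. (~U | ~T | ~V) — ~V is true.
  21. (T | ~P | ~V) — ~V is true.
  22. (V | ~T | ~R) — ~T is true.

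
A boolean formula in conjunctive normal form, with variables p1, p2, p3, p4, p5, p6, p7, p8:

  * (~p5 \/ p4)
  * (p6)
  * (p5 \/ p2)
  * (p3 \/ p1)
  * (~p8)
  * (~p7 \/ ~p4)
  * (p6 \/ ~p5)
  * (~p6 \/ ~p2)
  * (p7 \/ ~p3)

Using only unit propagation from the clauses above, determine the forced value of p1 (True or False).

Unit clause (p6) sets p6 = True.
(~p8) stands alone — p8 = False.
From (~p6 \/ ~p2) and p6 = True: p2 = False.
From (p5 \/ p2) and p2 = False: p5 = True.
In (~p5 \/ p4), ~p5 is now false; p4 must hold, so p4 = True.
(~p4 \/ ~p7) with p4 = True leaves only ~p7, so p7 = False.
(p7 \/ ~p3) with p7 = False leaves only ~p3, so p3 = False.
(p1 \/ p3): since p3 = False, the clause reduces to (p1). p1 = True.

True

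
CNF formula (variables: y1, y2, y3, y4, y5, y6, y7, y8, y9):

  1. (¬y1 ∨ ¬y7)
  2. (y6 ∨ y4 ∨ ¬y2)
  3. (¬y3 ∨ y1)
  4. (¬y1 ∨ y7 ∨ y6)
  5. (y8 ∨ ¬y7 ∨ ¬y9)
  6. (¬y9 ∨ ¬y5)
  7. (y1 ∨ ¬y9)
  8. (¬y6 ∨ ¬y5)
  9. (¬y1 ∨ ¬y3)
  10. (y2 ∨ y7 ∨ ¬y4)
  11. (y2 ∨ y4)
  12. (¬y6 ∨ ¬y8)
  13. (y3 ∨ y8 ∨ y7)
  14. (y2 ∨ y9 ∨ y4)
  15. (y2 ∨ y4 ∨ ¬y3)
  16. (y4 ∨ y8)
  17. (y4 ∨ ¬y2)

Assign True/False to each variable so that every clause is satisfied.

y1=False, y2=True, y3=False, y4=True, y5=False, y6=True, y7=True, y8=False, y9=False

Check each clause:
  1. (¬y7 ∨ ¬y1) — ¬y1 is true.
  2. (¬y2 ∨ y6 ∨ y4) — y4 is true.
  3. (¬y3 ∨ y1) — ¬y3 is true.
  4. (y6 ∨ y7 ∨ ¬y1) — y7 is true.
  5. (¬y9 ∨ y8 ∨ ¬y7) — ¬y9 is true.
  6. (¬y5 ∨ ¬y9) — ¬y5 is true.
  7. (¬y9 ∨ y1) — ¬y9 is true.
  8. (¬y6 ∨ ¬y5) — ¬y5 is true.
  9. (¬y3 ∨ ¬y1) — ¬y3 is true.
  10. (¬y4 ∨ y2 ∨ y7) — y2 is true.
  11. (y4 ∨ y2) — y2 is true.
  12. (¬y6 ∨ ¬y8) — ¬y8 is true.
  13. (y8 ∨ y7 ∨ y3) — y7 is true.
  14. (y4 ∨ y2 ∨ y9) — y2 is true.
  15. (y2 ∨ y4 ∨ ¬y3) — y2 is true.
  16. (y4 ∨ y8) — y4 is true.
  17. (y4 ∨ ¬y2) — y4 is true.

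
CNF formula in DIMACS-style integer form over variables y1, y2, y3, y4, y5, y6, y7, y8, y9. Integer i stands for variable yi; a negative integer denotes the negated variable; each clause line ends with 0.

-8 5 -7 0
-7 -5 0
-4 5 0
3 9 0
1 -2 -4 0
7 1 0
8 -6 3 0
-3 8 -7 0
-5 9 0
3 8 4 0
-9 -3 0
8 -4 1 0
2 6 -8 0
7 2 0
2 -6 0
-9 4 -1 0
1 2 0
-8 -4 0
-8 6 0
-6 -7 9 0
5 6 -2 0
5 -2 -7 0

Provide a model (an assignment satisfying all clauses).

y1 = 1, y2 = 1, y3 = 1, y4 = 0, y5 = 0, y6 = 1, y7 = 0, y8 = 1, y9 = 0

Check each clause:
  1. {¬y8, y5, ¬y7} — ¬y7 is true.
  2. {¬y5, ¬y7} — ¬y7 is true.
  3. {y5, ¬y4} — ¬y4 is true.
  4. {y9, y3} — y3 is true.
  5. {¬y2, ¬y4, y1} — y1 is true.
  6. {y1, y7} — y1 is true.
  7. {y8, y3, ¬y6} — y8 is true.
  8. {y8, ¬y7, ¬y3} — y8 is true.
  9. {y9, ¬y5} — ¬y5 is true.
  10. {y3, y4, y8} — y8 is true.
  11. {¬y3, ¬y9} — ¬y9 is true.
  12. {¬y4, y8, y1} — y8 is true.
  13. {y6, y2, ¬y8} — y2 is true.
  14. {y2, y7} — y2 is true.
  15. {¬y6, y2} — y2 is true.
  16. {¬y9, ¬y1, y4} — ¬y9 is true.
  17. {y1, y2} — y1 is true.
  18. {¬y4, ¬y8} — ¬y4 is true.
  19. {¬y8, y6} — y6 is true.
  20. {y9, ¬y7, ¬y6} — ¬y7 is true.
  21. {¬y2, y5, y6} — y6 is true.
  22. {¬y7, y5, ¬y2} — ¬y7 is true.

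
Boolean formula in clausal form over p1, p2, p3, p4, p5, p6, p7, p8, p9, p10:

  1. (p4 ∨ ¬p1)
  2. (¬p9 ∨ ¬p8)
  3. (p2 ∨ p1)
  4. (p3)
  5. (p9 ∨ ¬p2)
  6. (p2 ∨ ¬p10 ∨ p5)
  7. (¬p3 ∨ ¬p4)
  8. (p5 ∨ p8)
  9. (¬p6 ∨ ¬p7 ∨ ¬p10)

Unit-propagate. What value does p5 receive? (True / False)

True

(p3) stands alone — p3 = True.
(¬p4 ∨ ¬p3) with p3 = True leaves only ¬p4, so p4 = False.
(¬p1 ∨ p4): since p4 = False, the clause reduces to (¬p1). p1 = False.
From (p2 ∨ p1) and p1 = False: p2 = True.
In (¬p2 ∨ p9), ¬p2 is now false; p9 must hold, so p9 = True.
(¬p8 ∨ ¬p9): since p9 = True, the clause reduces to (¬p8). p8 = False.
In (p8 ∨ p5), p8 is now false; p5 must hold, so p5 = True.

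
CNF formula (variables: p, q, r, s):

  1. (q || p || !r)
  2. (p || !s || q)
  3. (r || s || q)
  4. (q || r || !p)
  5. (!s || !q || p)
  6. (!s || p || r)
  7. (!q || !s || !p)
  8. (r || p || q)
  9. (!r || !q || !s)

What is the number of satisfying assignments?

6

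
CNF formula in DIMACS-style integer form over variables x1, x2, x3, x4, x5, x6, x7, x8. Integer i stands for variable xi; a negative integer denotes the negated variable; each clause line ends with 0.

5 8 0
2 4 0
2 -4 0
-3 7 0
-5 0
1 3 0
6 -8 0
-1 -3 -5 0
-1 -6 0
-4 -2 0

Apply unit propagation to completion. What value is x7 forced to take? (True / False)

True

(¬x5) stands alone — x5 = False.
In (x5 ∨ x8), x5 is now false; x8 must hold, so x8 = True.
From (¬x8 ∨ x6) and x8 = True: x6 = True.
In (¬x1 ∨ ¬x6), ¬x6 is now false; ¬x1 must hold, so x1 = False.
From (x3 ∨ x1) and x1 = False: x3 = True.
(¬x3 ∨ x7): since x3 = True, the clause reduces to (x7). x7 = True.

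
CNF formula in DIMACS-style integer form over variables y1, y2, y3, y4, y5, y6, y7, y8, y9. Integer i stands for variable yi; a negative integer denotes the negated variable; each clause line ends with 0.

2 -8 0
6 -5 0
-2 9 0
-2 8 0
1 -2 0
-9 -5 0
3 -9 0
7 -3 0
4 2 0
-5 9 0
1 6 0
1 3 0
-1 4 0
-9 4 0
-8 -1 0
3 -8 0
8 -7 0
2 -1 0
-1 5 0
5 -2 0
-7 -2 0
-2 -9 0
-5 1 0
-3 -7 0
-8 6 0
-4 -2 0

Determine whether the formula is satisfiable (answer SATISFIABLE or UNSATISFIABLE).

y2 = True:
  propagation gives y9=True; an empty clause results — contradiction.
y2 = False:
  propagation gives y8=False, y4=True, y7=False, y3=False; an empty clause results — contradiction.
Every branch closes, so no satisfying assignment exists.

UNSATISFIABLE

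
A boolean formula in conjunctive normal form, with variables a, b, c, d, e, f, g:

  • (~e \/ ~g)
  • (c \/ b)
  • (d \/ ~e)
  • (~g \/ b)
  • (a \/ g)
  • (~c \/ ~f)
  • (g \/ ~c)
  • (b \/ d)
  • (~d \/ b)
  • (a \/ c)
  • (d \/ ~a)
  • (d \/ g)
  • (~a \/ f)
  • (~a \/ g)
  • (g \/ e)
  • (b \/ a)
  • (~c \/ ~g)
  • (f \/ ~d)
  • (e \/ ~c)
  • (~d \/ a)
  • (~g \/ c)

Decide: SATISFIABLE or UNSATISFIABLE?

g = True:
  propagation gives e=False, b=True, c=False; an empty clause results — contradiction.
g = False:
  propagation gives a=True; an empty clause results — contradiction.
Every branch closes, so no satisfying assignment exists.

UNSATISFIABLE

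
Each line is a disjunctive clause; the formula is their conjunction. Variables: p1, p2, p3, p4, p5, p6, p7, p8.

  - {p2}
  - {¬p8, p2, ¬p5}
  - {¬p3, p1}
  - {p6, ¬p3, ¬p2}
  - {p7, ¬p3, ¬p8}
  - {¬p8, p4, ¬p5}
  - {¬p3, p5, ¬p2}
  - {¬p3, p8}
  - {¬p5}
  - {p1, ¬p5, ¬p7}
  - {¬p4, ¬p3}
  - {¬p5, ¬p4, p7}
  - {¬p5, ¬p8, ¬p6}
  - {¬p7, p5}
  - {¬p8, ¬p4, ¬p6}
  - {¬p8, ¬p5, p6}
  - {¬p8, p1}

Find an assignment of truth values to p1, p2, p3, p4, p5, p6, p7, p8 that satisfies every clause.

The clause (p2) is unit: p2 must be True.
(¬p5) is a unit clause, so p5 = False.
(¬p3) is a unit clause, so p3 = False.
Unit propagation: (¬p7) forces p7 = False.
Pure literal: p1 appears only positively; assign p1 = True.
p4 occurs only negated in the remaining clauses — set p4 = False.
p6, p8 are now unconstrained; take p6 = False, p8 = False.

p1=1, p2=1, p3=0, p4=0, p5=0, p6=0, p7=0, p8=0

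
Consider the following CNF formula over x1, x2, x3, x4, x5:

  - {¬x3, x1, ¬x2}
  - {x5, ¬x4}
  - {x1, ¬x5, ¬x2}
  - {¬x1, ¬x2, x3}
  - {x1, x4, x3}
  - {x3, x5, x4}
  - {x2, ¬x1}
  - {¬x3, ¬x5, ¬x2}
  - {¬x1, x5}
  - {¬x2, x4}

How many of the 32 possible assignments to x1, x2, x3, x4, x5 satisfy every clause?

4

The models are:
  x1=F x2=F x3=F x4=T x5=T
  x1=F x2=F x3=T x4=F x5=F
  x1=F x2=F x3=T x4=F x5=T
  x1=F x2=F x3=T x4=T x5=T
That's 4 in total.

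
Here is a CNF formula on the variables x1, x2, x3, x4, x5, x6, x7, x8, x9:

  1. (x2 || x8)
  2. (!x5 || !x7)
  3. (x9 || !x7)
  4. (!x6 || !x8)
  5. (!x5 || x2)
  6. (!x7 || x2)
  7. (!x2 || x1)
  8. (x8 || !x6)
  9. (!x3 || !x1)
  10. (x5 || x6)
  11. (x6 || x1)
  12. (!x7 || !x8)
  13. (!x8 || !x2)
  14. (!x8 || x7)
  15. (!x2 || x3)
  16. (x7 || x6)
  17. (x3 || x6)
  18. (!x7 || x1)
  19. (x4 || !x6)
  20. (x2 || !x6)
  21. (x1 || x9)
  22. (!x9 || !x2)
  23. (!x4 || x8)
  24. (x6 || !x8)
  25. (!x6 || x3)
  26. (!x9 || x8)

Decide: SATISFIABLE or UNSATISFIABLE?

x6 = True:
  propagation gives x8=False; an empty clause results — contradiction.
x6 = False:
  propagation gives x5=True, x7=False; an empty clause results — contradiction.
Every branch closes, so no satisfying assignment exists.

UNSATISFIABLE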